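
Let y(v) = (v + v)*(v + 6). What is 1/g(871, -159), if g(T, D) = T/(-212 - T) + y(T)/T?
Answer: 1083/1898711 ≈ 0.00057039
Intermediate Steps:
y(v) = 2*v*(6 + v) (y(v) = (2*v)*(6 + v) = 2*v*(6 + v))
g(T, D) = 12 + 2*T + T/(-212 - T) (g(T, D) = T/(-212 - T) + (2*T*(6 + T))/T = T/(-212 - T) + (12 + 2*T) = 12 + 2*T + T/(-212 - T))
1/g(871, -159) = 1/((2544 + 2*871² + 435*871)/(212 + 871)) = 1/((2544 + 2*758641 + 378885)/1083) = 1/((2544 + 1517282 + 378885)/1083) = 1/((1/1083)*1898711) = 1/(1898711/1083) = 1083/1898711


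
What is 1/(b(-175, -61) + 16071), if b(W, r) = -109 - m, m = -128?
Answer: 1/16090 ≈ 6.2150e-5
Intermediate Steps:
b(W, r) = 19 (b(W, r) = -109 - 1*(-128) = -109 + 128 = 19)
1/(b(-175, -61) + 16071) = 1/(19 + 16071) = 1/16090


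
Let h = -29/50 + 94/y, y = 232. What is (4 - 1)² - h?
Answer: 26607/2900 ≈ 9.1748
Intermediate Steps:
h = -507/2900 (h = -29/50 + 94/232 = -29*1/50 + 94*(1/232) = -29/50 + 47/116 = -507/2900 ≈ -0.17483)
(4 - 1)² - h = (4 - 1)² - 1*(-507/2900) = 3² + 507/2900 = 9 + 507/2900 = 26607/2900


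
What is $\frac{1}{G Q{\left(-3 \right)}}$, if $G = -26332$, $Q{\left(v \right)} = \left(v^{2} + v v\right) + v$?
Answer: $- \frac{1}{394980} \approx -2.5318 \cdot 10^{-6}$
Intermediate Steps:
$Q{\left(v \right)} = v + 2 v^{2}$ ($Q{\left(v \right)} = \left(v^{2} + v^{2}\right) + v = 2 v^{2} + v = v + 2 v^{2}$)
$\frac{1}{G Q{\left(-3 \right)}} = \frac{1}{\left(-26332\right) \left(- 3 \left(1 + 2 \left(-3\right)\right)\right)} = \frac{1}{\left(-26332\right) \left(- 3 \left(1 - 6\right)\right)} = \frac{1}{\left(-26332\right) \left(\left(-3\right) \left(-5\right)\right)} = \frac{1}{\left(-26332\right) 15} = \frac{1}{-394980} = - \frac{1}{394980}$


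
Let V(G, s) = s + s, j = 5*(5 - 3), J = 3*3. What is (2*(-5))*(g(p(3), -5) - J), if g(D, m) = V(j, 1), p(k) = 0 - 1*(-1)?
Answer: 70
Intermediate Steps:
J = 9
p(k) = 1 (p(k) = 0 + 1 = 1)
j = 10 (j = 5*2 = 10)
V(G, s) = 2*s
g(D, m) = 2 (g(D, m) = 2*1 = 2)
(2*(-5))*(g(p(3), -5) - J) = (2*(-5))*(2 - 1*9) = -10*(2 - 9) = -10*(-7) = 70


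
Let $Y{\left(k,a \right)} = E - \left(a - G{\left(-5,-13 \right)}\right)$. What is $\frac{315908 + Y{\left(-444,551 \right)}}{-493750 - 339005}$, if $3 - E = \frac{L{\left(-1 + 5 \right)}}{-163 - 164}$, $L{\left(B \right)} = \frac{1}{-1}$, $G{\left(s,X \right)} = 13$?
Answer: $- \frac{20625394}{54462177} \approx -0.37871$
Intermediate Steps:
$L{\left(B \right)} = -1$
$E = \frac{980}{327}$ ($E = 3 - - \frac{1}{-163 - 164} = 3 - - \frac{1}{-327} = 3 - \left(-1\right) \left(- \frac{1}{327}\right) = 3 - \frac{1}{327} = \frac{980}{327} \approx 2.9969$)
$Y{\left(k,a \right)} = \frac{5231}{327} - a$ ($Y{\left(k,a \right)} = \frac{980}{327} - \left(-13 + a\right) = \frac{5231}{327} - a$)
$\frac{315908 + Y{\left(-444,551 \right)}}{-493750 - 339005} = \frac{315908 + \left(\frac{5231}{327} - 551\right)}{-493750 - 339005} = \frac{315908 + \left(\frac{5231}{327} - 551\right)}{-832755} = \left(315908 - \frac{174946}{327}\right) \left(- \frac{1}{832755}\right) = \frac{103126970}{327} \left(- \frac{1}{832755}\right) = - \frac{20625394}{54462177}$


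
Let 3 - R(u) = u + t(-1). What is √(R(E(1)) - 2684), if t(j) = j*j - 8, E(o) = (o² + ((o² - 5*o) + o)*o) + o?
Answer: 9*I*√33 ≈ 51.701*I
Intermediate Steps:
E(o) = o + o² + o*(o² - 4*o) (E(o) = (o² + (o² - 4*o)*o) + o = (o² + o*(o² - 4*o)) + o = o + o² + o*(o² - 4*o))
t(j) = -8 + j² (t(j) = j² - 8 = -8 + j²)
R(u) = 10 - u (R(u) = 3 - (u + (-8 + (-1)²)) = 3 - (u + (-8 + 1)) = 3 - (u - 7) = 3 - (-7 + u) = 3 + (7 - u) = 10 - u)
√(R(E(1)) - 2684) = √((10 - (1 + 1² - 3*1)) - 2684) = √((10 - (1 + 1 - 3)) - 2684) = √((10 - (-1)) - 2684) = √((10 - 1*(-1)) - 2684) = √((10 + 1) - 2684) = √(11 - 2684) = √(-2673) = 9*I*√33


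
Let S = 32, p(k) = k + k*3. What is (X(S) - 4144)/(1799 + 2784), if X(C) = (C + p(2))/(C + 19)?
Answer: -211304/233733 ≈ -0.90404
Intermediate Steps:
p(k) = 4*k (p(k) = k + 3*k = 4*k)
X(C) = (8 + C)/(19 + C) (X(C) = (C + 4*2)/(C + 19) = (C + 8)/(19 + C) = (8 + C)/(19 + C))
(X(S) - 4144)/(1799 + 2784) = ((8 + 32)/(19 + 32) - 4144)/(1799 + 2784) = (40/51 - 4144)/4583 = ((1/51)*40 - 4144)*(1/4583) = (40/51 - 4144)*(1/4583) = -211304/51*1/4583 = -211304/233733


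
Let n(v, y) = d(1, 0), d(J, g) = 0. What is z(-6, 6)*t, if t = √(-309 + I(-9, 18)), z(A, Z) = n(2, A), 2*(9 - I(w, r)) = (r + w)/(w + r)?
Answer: 0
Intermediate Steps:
I(w, r) = 17/2 (I(w, r) = 9 - (r + w)/(2*(w + r)) = 9 - (r + w)/(2*(r + w)) = 9 - ½*1 = 9 - ½ = 17/2)
n(v, y) = 0
z(A, Z) = 0
t = I*√1202/2 (t = √(-309 + 17/2) = √(-601/2) = I*√1202/2 ≈ 17.335*I)
z(-6, 6)*t = 0*(I*√1202/2) = 0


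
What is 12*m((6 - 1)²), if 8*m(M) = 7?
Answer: 21/2 ≈ 10.500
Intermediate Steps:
m(M) = 7/8 (m(M) = (⅛)*7 = 7/8)
12*m((6 - 1)²) = 12*(7/8) = 21/2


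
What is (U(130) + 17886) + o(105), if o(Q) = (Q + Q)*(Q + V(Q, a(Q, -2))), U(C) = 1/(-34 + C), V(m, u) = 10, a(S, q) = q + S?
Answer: 4035457/96 ≈ 42036.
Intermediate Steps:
a(S, q) = S + q
o(Q) = 2*Q*(10 + Q) (o(Q) = (Q + Q)*(Q + 10) = (2*Q)*(10 + Q) = 2*Q*(10 + Q))
(U(130) + 17886) + o(105) = (1/(-34 + 130) + 17886) + 2*105*(10 + 105) = (1/96 + 17886) + 2*105*115 = (1/96 + 17886) + 24150 = 1717057/96 + 24150 = 4035457/96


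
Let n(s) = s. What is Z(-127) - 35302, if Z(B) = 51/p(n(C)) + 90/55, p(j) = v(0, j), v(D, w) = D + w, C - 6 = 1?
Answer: -2717567/77 ≈ -35293.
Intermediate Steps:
C = 7 (C = 6 + 1 = 7)
p(j) = j (p(j) = 0 + j = j)
Z(B) = 687/77 (Z(B) = 51/7 + 90/55 = 51*(⅐) + 90*(1/55) = 51/7 + 18/11 = 687/77)
Z(-127) - 35302 = 687/77 - 35302 = -2717567/77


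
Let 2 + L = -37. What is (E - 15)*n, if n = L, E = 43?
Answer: -1092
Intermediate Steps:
L = -39 (L = -2 - 37 = -39)
n = -39
(E - 15)*n = (43 - 15)*(-39) = 28*(-39) = -1092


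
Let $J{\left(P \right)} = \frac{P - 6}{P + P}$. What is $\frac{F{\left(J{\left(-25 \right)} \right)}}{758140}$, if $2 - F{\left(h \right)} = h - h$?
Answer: $\frac{1}{379070} \approx 2.638 \cdot 10^{-6}$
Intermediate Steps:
$J{\left(P \right)} = \frac{-6 + P}{2 P}$
$F{\left(h \right)} = 2$ ($F{\left(h \right)} = 2 - \left(h - h\right) = 2 - 0 = 2 + 0 = 2$)
$\frac{F{\left(J{\left(-25 \right)} \right)}}{758140} = \frac{2}{758140} = 2 \cdot \frac{1}{758140} = \frac{1}{379070}$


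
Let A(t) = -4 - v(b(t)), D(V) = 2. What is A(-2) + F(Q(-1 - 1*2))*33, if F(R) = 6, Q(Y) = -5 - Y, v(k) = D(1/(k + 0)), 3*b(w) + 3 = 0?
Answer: 192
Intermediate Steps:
b(w) = -1 (b(w) = -1 + (⅓)*0 = -1 + 0 = -1)
v(k) = 2
A(t) = -6 (A(t) = -4 - 1*2 = -4 - 2 = -6)
A(-2) + F(Q(-1 - 1*2))*33 = -6 + 6*33 = -6 + 198 = 192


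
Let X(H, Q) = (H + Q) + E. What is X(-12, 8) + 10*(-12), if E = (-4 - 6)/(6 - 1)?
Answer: -126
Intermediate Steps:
E = -2 (E = -10/5 = -10*⅕ = -2)
X(H, Q) = -2 + H + Q (X(H, Q) = (H + Q) - 2 = -2 + H + Q)
X(-12, 8) + 10*(-12) = (-2 - 12 + 8) + 10*(-12) = -6 - 120 = -126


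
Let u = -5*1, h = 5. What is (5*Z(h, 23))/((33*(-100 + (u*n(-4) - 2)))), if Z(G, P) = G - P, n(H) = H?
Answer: 15/451 ≈ 0.033259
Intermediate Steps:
u = -5
(5*Z(h, 23))/((33*(-100 + (u*n(-4) - 2)))) = (5*(5 - 1*23))/((33*(-100 + (-5*(-4) - 2)))) = (5*(5 - 23))/((33*(-100 + (20 - 2)))) = (5*(-18))/((33*(-100 + 18))) = -90/(33*(-82)) = -90/(-2706) = -90*(-1/2706) = 15/451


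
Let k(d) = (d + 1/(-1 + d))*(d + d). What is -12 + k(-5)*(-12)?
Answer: -632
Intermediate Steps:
k(d) = 2*d*(d + 1/(-1 + d)) (k(d) = (d + 1/(-1 + d))*(2*d) = 2*d*(d + 1/(-1 + d)))
-12 + k(-5)*(-12) = -12 + (2*(-5)*(1 + (-5)² - 1*(-5))/(-1 - 5))*(-12) = -12 + (2*(-5)*(1 + 25 + 5)/(-6))*(-12) = -12 + (2*(-5)*(-⅙)*31)*(-12) = -12 + (155/3)*(-12) = -12 - 620 = -632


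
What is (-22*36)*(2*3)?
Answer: -4752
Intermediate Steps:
(-22*36)*(2*3) = -792*6 = -4752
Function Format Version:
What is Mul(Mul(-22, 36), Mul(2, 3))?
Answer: -4752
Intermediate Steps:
Mul(Mul(-22, 36), Mul(2, 3)) = Mul(-792, 6) = -4752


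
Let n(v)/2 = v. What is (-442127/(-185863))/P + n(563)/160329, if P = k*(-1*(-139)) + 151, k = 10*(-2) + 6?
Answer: 304774939927/53489615923965 ≈ 0.0056978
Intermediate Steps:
n(v) = 2*v
k = -14 (k = -20 + 6 = -14)
P = -1795 (P = -(-14)*(-139) + 151 = -14*139 + 151 = -1946 + 151 = -1795)
(-442127/(-185863))/P + n(563)/160329 = -442127/(-185863)/(-1795) + (2*563)/160329 = -442127*(-1/185863)*(-1/1795) + 1126*(1/160329) = (442127/185863)*(-1/1795) + 1126/160329 = -442127/333624085 + 1126/160329 = 304774939927/53489615923965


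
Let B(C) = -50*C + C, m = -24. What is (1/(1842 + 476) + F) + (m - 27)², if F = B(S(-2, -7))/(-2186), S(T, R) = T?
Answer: 6589713485/2533574 ≈ 2601.0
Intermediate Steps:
B(C) = -49*C
F = -49/1093 (F = -49*(-2)/(-2186) = 98*(-1/2186) = -49/1093 ≈ -0.044831)
(1/(1842 + 476) + F) + (m - 27)² = (1/(1842 + 476) - 49/1093) + (-24 - 27)² = (1/2318 - 49/1093) + (-51)² = (1/2318 - 49/1093) + 2601 = -112489/2533574 + 2601 = 6589713485/2533574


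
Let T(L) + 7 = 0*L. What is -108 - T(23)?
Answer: -101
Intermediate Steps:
T(L) = -7 (T(L) = -7 + 0*L = -7 + 0 = -7)
-108 - T(23) = -108 - 1*(-7) = -108 + 7 = -101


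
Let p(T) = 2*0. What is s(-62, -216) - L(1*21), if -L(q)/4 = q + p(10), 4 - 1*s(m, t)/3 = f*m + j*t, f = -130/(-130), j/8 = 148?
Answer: 767514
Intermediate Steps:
j = 1184 (j = 8*148 = 1184)
f = 1 (f = -130*(-1/130) = 1)
p(T) = 0
s(m, t) = 12 - 3552*t - 3*m (s(m, t) = 12 - 3*(1*m + 1184*t) = 12 - 3*(m + 1184*t) = 12 + (-3552*t - 3*m) = 12 - 3552*t - 3*m)
L(q) = -4*q (L(q) = -4*(q + 0) = -4*q)
s(-62, -216) - L(1*21) = (12 - 3552*(-216) - 3*(-62)) - (-4)*1*21 = (12 + 767232 + 186) - (-4)*21 = 767430 - 1*(-84) = 767430 + 84 = 767514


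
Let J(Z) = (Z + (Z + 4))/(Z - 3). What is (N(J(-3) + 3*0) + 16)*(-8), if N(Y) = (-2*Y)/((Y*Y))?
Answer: -80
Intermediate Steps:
J(Z) = (4 + 2*Z)/(-3 + Z) (J(Z) = (Z + (4 + Z))/(-3 + Z) = (4 + 2*Z)/(-3 + Z))
N(Y) = -2/Y (N(Y) = (-2*Y)/(Y**2) = (-2*Y)/Y**2 = -2/Y)
(N(J(-3) + 3*0) + 16)*(-8) = (-2/(2*(2 - 3)/(-3 - 3) + 3*0) + 16)*(-8) = (-2/(2*(-1)/(-6) + 0) + 16)*(-8) = (-2/(2*(-1/6)*(-1) + 0) + 16)*(-8) = (-2/(1/3 + 0) + 16)*(-8) = (-2/1/3 + 16)*(-8) = (-2*3 + 16)*(-8) = (-6 + 16)*(-8) = 10*(-8) = -80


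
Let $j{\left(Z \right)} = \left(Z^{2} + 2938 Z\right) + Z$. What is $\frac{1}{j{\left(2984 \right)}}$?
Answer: $\frac{1}{17674232} \approx 5.658 \cdot 10^{-8}$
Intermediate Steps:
$j{\left(Z \right)} = Z^{2} + 2939 Z$
$\frac{1}{j{\left(2984 \right)}} = \frac{1}{2984 \left(2939 + 2984\right)} = \frac{1}{2984 \cdot 5923} = \frac{1}{17674232}$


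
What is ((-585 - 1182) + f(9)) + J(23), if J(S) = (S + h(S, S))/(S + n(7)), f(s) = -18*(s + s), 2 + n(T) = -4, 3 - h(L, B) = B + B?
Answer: -35567/17 ≈ -2092.2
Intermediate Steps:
h(L, B) = 3 - 2*B (h(L, B) = 3 - (B + B) = 3 - 2*B)
n(T) = -6 (n(T) = -2 - 4 = -6)
f(s) = -36*s
J(S) = (3 - S)/(-6 + S) (J(S) = (S + (3 - 2*S))/(S - 6) = (3 - S)/(-6 + S))
((-585 - 1182) + f(9)) + J(23) = ((-585 - 1182) - 36*9) + (3 - 1*23)/(-6 + 23) = (-1767 - 324) + (3 - 23)/17 = -2091 + (1/17)*(-20) = -2091 - 20/17 = -35567/17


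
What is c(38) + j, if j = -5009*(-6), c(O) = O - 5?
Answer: 30087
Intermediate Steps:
c(O) = -5 + O
j = 30054
c(38) + j = (-5 + 38) + 30054 = 33 + 30054 = 30087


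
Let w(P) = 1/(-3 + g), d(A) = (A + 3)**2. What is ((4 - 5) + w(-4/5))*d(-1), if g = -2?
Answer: -24/5 ≈ -4.8000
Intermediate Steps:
d(A) = (3 + A)**2
w(P) = -1/5 (w(P) = 1/(-3 - 2) = 1/(-5) = -1/5)
((4 - 5) + w(-4/5))*d(-1) = ((4 - 5) - 1/5)*(3 - 1)**2 = (-1 - 1/5)*2**2 = -6/5*4 = -24/5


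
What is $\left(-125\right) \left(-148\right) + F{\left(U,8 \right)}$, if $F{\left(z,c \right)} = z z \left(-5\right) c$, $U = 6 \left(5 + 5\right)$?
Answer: $-125500$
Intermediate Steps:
$U = 60$ ($U = 6 \cdot 10 = 60$)
$F{\left(z,c \right)} = - 5 c z^{2}$ ($F{\left(z,c \right)} = z^{2} \left(-5\right) c = - 5 z^{2} c = - 5 c z^{2}$)
$\left(-125\right) \left(-148\right) + F{\left(U,8 \right)} = \left(-125\right) \left(-148\right) - 40 \cdot 60^{2} = 18500 - 40 \cdot 3600 = 18500 - 144000 = -125500$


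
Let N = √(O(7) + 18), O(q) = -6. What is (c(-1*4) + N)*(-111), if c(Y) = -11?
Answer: 1221 - 222*√3 ≈ 836.48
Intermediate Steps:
N = 2*√3 (N = √(-6 + 18) = √12 = 2*√3 ≈ 3.4641)
(c(-1*4) + N)*(-111) = (-11 + 2*√3)*(-111) = 1221 - 222*√3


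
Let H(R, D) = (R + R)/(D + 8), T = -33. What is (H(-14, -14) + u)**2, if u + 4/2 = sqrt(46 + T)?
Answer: 181/9 + 16*sqrt(13)/3 ≈ 39.341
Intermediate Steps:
H(R, D) = 2*R/(8 + D) (H(R, D) = (2*R)/(8 + D) = 2*R/(8 + D))
u = -2 + sqrt(13) (u = -2 + sqrt(46 - 33) = -2 + sqrt(13) ≈ 1.6056)
(H(-14, -14) + u)**2 = (2*(-14)/(8 - 14) + (-2 + sqrt(13)))**2 = (2*(-14)/(-6) + (-2 + sqrt(13)))**2 = (2*(-14)*(-1/6) + (-2 + sqrt(13)))**2 = (14/3 + (-2 + sqrt(13)))**2 = (8/3 + sqrt(13))**2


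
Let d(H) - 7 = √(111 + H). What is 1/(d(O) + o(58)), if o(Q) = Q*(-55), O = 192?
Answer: -1061/3377062 - √303/10131186 ≈ -0.00031590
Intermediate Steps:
d(H) = 7 + √(111 + H)
o(Q) = -55*Q
1/(d(O) + o(58)) = 1/((7 + √(111 + 192)) - 55*58) = 1/((7 + √303) - 3190) = 1/(-3183 + √303)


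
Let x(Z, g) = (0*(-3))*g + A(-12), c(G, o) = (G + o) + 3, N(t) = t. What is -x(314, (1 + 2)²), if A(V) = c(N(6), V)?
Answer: 3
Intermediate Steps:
c(G, o) = 3 + G + o
A(V) = 9 + V (A(V) = 3 + 6 + V = 9 + V)
x(Z, g) = -3 (x(Z, g) = (0*(-3))*g + (9 - 12) = 0*g - 3 = 0 - 3 = -3)
-x(314, (1 + 2)²) = -1*(-3) = 3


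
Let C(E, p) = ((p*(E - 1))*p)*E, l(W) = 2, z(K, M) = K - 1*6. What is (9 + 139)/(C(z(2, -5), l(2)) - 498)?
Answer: -74/209 ≈ -0.35407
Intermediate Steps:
z(K, M) = -6 + K (z(K, M) = K - 6 = -6 + K)
C(E, p) = E*p**2*(-1 + E) (C(E, p) = ((p*(-1 + E))*p)*E = (p**2*(-1 + E))*E = E*p**2*(-1 + E))
(9 + 139)/(C(z(2, -5), l(2)) - 498) = (9 + 139)/((-6 + 2)*2**2*(-1 + (-6 + 2)) - 498) = 148/(-4*4*(-1 - 4) - 498) = 148/(-4*4*(-5) - 498) = 148/(80 - 498) = 148/(-418) = 148*(-1/418) = -74/209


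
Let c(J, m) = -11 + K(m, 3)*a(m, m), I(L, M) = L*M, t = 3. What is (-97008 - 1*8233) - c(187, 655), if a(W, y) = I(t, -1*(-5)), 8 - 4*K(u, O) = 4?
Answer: -105245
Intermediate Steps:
K(u, O) = 1 (K(u, O) = 2 - ¼*4 = 2 - 1 = 1)
a(W, y) = 15 (a(W, y) = 3*(-1*(-5)) = 3*5 = 15)
c(J, m) = 4 (c(J, m) = -11 + 1*15 = -11 + 15 = 4)
(-97008 - 1*8233) - c(187, 655) = (-97008 - 1*8233) - 1*4 = (-97008 - 8233) - 4 = -105241 - 4 = -105245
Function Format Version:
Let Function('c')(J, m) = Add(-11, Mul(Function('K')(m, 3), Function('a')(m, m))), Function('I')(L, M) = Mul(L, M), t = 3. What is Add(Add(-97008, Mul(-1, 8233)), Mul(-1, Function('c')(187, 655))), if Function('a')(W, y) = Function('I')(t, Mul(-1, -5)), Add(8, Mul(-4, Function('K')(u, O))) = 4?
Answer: -105245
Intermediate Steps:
Function('K')(u, O) = 1 (Function('K')(u, O) = Add(2, Mul(Rational(-1, 4), 4)) = Add(2, -1) = 1)
Function('a')(W, y) = 15 (Function('a')(W, y) = Mul(3, Mul(-1, -5)) = Mul(3, 5) = 15)
Function('c')(J, m) = 4 (Function('c')(J, m) = Add(-11, Mul(1, 15)) = Add(-11, 15) = 4)
Add(Add(-97008, Mul(-1, 8233)), Mul(-1, Function('c')(187, 655))) = Add(Add(-97008, Mul(-1, 8233)), Mul(-1, 4)) = Add(Add(-97008, -8233), -4) = Add(-105241, -4) = -105245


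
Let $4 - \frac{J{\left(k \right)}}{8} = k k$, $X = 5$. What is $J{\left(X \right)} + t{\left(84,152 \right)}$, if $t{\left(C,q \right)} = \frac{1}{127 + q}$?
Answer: $- \frac{46871}{279} \approx -168.0$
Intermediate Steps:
$J{\left(k \right)} = 32 - 8 k^{2}$ ($J{\left(k \right)} = 32 - 8 k k = 32 - 8 k^{2}$)
$J{\left(X \right)} + t{\left(84,152 \right)} = \left(32 - 8 \cdot 5^{2}\right) + \frac{1}{127 + 152} = \left(32 - 200\right) + \frac{1}{279} = -168 + \frac{1}{279} = - \frac{46871}{279}$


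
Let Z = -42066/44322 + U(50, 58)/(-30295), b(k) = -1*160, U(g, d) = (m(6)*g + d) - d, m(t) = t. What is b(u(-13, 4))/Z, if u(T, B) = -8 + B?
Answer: 86280160/517143 ≈ 166.84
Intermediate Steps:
U(g, d) = 6*g (U(g, d) = (6*g + d) - d = (d + 6*g) - d = 6*g)
b(k) = -160
Z = -517143/539251 (Z = -42066/44322 + (6*50)/(-30295) = -42066*1/44322 + 300*(-1/30295) = -7011/7387 - 60/6059 = -517143/539251 ≈ -0.95900)
b(u(-13, 4))/Z = -160/(-517143/539251) = -160*(-539251/517143) = 86280160/517143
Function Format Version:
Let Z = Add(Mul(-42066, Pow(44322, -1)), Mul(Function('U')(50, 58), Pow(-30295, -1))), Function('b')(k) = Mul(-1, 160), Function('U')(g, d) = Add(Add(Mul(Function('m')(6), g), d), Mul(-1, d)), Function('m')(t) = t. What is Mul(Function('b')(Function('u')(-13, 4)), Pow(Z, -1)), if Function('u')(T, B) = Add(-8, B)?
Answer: Rational(86280160, 517143) ≈ 166.84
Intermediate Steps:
Function('U')(g, d) = Mul(6, g) (Function('U')(g, d) = Add(Add(Mul(6, g), d), Mul(-1, d)) = Add(Add(d, Mul(6, g)), Mul(-1, d)) = Mul(6, g))
Function('b')(k) = -160
Z = Rational(-517143, 539251) (Z = Add(Mul(-42066, Pow(44322, -1)), Mul(Mul(6, 50), Pow(-30295, -1))) = Add(Mul(-42066, Rational(1, 44322)), Mul(300, Rational(-1, 30295))) = Add(Rational(-7011, 7387), Rational(-60, 6059)) = Rational(-517143, 539251) ≈ -0.95900)
Mul(Function('b')(Function('u')(-13, 4)), Pow(Z, -1)) = Mul(-160, Pow(Rational(-517143, 539251), -1)) = Mul(-160, Rational(-539251, 517143)) = Rational(86280160, 517143)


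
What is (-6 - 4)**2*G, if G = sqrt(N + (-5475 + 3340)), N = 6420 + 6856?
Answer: 100*sqrt(11141) ≈ 10555.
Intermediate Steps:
N = 13276
G = sqrt(11141) (G = sqrt(13276 + (-5475 + 3340)) = sqrt(13276 - 2135) = sqrt(11141) ≈ 105.55)
(-6 - 4)**2*G = (-6 - 4)**2*sqrt(11141) = (-10)**2*sqrt(11141) = 100*sqrt(11141)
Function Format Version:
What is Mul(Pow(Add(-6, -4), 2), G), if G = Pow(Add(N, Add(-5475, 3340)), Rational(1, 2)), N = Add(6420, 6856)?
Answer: Mul(100, Pow(11141, Rational(1, 2))) ≈ 10555.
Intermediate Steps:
N = 13276
G = Pow(11141, Rational(1, 2)) (G = Pow(Add(13276, Add(-5475, 3340)), Rational(1, 2)) = Pow(Add(13276, -2135), Rational(1, 2)) = Pow(11141, Rational(1, 2)) ≈ 105.55)
Mul(Pow(Add(-6, -4), 2), G) = Mul(Pow(Add(-6, -4), 2), Pow(11141, Rational(1, 2))) = Mul(Pow(-10, 2), Pow(11141, Rational(1, 2))) = Mul(100, Pow(11141, Rational(1, 2)))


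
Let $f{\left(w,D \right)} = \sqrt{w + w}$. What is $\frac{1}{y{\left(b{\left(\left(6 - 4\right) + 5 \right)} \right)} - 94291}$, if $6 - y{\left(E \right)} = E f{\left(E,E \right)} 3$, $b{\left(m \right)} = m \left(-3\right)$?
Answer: $- \frac{94285}{8889827923} - \frac{63 i \sqrt{42}}{8889827923} \approx -1.0606 \cdot 10^{-5} - 4.5927 \cdot 10^{-8} i$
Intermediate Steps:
$f{\left(w,D \right)} = \sqrt{2} \sqrt{w}$ ($f{\left(w,D \right)} = \sqrt{2 w} = \sqrt{2} \sqrt{w}$)
$b{\left(m \right)} = - 3 m$
$y{\left(E \right)} = 6 - 3 \sqrt{2} E^{\frac{3}{2}}$ ($y{\left(E \right)} = 6 - E \sqrt{2} \sqrt{E} 3 = 6 - \sqrt{2} E^{\frac{3}{2}} \cdot 3 = 6 - 3 \sqrt{2} E^{\frac{3}{2}}$)
$\frac{1}{y{\left(b{\left(\left(6 - 4\right) + 5 \right)} \right)} - 94291} = \frac{1}{\left(6 - 3 \sqrt{2} \left(- 3 \left(\left(6 - 4\right) + 5\right)\right)^{\frac{3}{2}}\right) - 94291} = \frac{1}{\left(6 - 3 \sqrt{2} \left(- 3 \left(2 + 5\right)\right)^{\frac{3}{2}}\right) - 94291} = \frac{1}{\left(6 - 3 \sqrt{2} \left(\left(-3\right) 7\right)^{\frac{3}{2}}\right) - 94291} = \frac{1}{\left(6 - 3 \sqrt{2} \left(-21\right)^{\frac{3}{2}}\right) - 94291} = \frac{1}{\left(6 - 3 \sqrt{2} \left(- 21 i \sqrt{21}\right)\right) - 94291} = \frac{1}{\left(6 + 63 i \sqrt{42}\right) - 94291} = \frac{1}{-94285 + 63 i \sqrt{42}}$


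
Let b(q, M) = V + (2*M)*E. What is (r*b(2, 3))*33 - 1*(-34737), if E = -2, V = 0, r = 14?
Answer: 29193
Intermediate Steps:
b(q, M) = -4*M (b(q, M) = 0 + (2*M)*(-2) = 0 - 4*M = -4*M)
(r*b(2, 3))*33 - 1*(-34737) = (14*(-4*3))*33 - 1*(-34737) = (14*(-12))*33 + 34737 = -168*33 + 34737 = -5544 + 34737 = 29193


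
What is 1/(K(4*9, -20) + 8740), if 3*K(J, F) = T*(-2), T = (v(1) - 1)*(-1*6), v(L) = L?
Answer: 1/8740 ≈ 0.00011442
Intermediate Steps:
T = 0 (T = (1 - 1)*(-1*6) = 0*(-6) = 0)
K(J, F) = 0 (K(J, F) = (0*(-2))/3 = (1/3)*0 = 0)
1/(K(4*9, -20) + 8740) = 1/(0 + 8740) = 1/8740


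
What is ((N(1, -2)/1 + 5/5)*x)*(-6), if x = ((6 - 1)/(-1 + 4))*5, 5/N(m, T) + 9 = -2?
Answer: -300/11 ≈ -27.273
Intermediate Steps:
N(m, T) = -5/11 (N(m, T) = 5/(-9 - 2) = 5/(-11) = 5*(-1/11) = -5/11)
x = 25/3 (x = (5/3)*5 = 25/3 ≈ 8.3333)
((N(1, -2)/1 + 5/5)*x)*(-6) = ((-5/11/1 + 5/5)*(25/3))*(-6) = ((-5/11*1 + 5*(1/5))*(25/3))*(-6) = ((-5/11 + 1)*(25/3))*(-6) = ((6/11)*(25/3))*(-6) = (50/11)*(-6) = -300/11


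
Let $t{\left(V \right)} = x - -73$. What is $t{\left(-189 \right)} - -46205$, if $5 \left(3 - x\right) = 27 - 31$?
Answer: $\frac{231409}{5} \approx 46282.0$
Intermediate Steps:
$x = \frac{19}{5}$ ($x = 3 - \frac{27 - 31}{5} = 3 - - \frac{4}{5} = 3 + \frac{4}{5} = \frac{19}{5} \approx 3.8$)
$t{\left(V \right)} = \frac{384}{5}$ ($t{\left(V \right)} = \frac{19}{5} - -73 = \frac{19}{5} + 73 = \frac{384}{5}$)
$t{\left(-189 \right)} - -46205 = \frac{384}{5} - -46205 = \frac{384}{5} + 46205 = \frac{231409}{5}$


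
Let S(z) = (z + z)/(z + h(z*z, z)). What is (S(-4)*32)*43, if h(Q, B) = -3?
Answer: 11008/7 ≈ 1572.6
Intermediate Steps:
S(z) = 2*z/(-3 + z) (S(z) = (z + z)/(z - 3) = (2*z)/(-3 + z) = 2*z/(-3 + z))
(S(-4)*32)*43 = ((2*(-4)/(-3 - 4))*32)*43 = ((2*(-4)/(-7))*32)*43 = ((2*(-4)*(-⅐))*32)*43 = ((8/7)*32)*43 = (256/7)*43 = 11008/7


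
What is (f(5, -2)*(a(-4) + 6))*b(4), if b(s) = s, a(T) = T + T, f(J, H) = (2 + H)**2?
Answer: 0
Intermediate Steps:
a(T) = 2*T
(f(5, -2)*(a(-4) + 6))*b(4) = ((2 - 2)**2*(2*(-4) + 6))*4 = (0**2*(-8 + 6))*4 = (0*(-2))*4 = 0*4 = 0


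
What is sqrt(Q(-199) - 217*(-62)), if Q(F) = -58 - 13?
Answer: 3*sqrt(1487) ≈ 115.68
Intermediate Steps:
Q(F) = -71
sqrt(Q(-199) - 217*(-62)) = sqrt(-71 - 217*(-62)) = sqrt(-71 + 13454) = sqrt(13383) = 3*sqrt(1487)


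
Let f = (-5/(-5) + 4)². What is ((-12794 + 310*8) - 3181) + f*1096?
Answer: 13905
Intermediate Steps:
f = 25 (f = (-5*(-⅕) + 4)² = (1 + 4)² = 5² = 25)
((-12794 + 310*8) - 3181) + f*1096 = ((-12794 + 310*8) - 3181) + 25*1096 = ((-12794 + 2480) - 3181) + 27400 = (-10314 - 3181) + 27400 = -13495 + 27400 = 13905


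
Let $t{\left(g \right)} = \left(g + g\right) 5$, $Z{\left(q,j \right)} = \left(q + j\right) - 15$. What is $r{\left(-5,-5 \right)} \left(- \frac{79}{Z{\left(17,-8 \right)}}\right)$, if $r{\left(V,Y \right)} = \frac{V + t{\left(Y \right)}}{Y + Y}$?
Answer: $\frac{869}{12} \approx 72.417$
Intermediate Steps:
$Z{\left(q,j \right)} = -15 + j + q$ ($Z{\left(q,j \right)} = \left(j + q\right) - 15 = -15 + j + q$)
$t{\left(g \right)} = 10 g$ ($t{\left(g \right)} = 2 g 5 = 10 g$)
$r{\left(V,Y \right)} = \frac{V + 10 Y}{2 Y}$ ($r{\left(V,Y \right)} = \frac{V + 10 Y}{Y + Y} = \frac{V + 10 Y}{2 Y}$)
$r{\left(-5,-5 \right)} \left(- \frac{79}{Z{\left(17,-8 \right)}}\right) = \left(5 + \frac{1}{2} \left(-5\right) \frac{1}{-5}\right) \left(- \frac{79}{-15 - 8 + 17}\right) = \left(5 + \frac{1}{2} \left(-5\right) \left(- \frac{1}{5}\right)\right) \left(- \frac{79}{-6}\right) = \left(5 + \frac{1}{2}\right) \left(\left(-79\right) \left(- \frac{1}{6}\right)\right) = \frac{11}{2} \cdot \frac{79}{6} = \frac{869}{12}$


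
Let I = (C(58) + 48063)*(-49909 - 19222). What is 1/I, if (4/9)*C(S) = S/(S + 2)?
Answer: -40/132911744517 ≈ -3.0095e-10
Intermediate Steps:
C(S) = 9*S/(4*(2 + S)) (C(S) = 9*(S/(S + 2))/4 = 9*(S/(2 + S))/4 = 9*S/(4*(2 + S)))
I = -132911744517/40 (I = ((9/4)*58/(2 + 58) + 48063)*(-49909 - 19222) = ((9/4)*58/60 + 48063)*(-69131) = ((9/4)*58*(1/60) + 48063)*(-69131) = (87/40 + 48063)*(-69131) = (1922607/40)*(-69131) = -132911744517/40 ≈ -3.3228e+9)
1/I = 1/(-132911744517/40) = -40/132911744517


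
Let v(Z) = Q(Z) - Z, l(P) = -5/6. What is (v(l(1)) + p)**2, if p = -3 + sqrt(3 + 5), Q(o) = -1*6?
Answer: 2689/36 - 98*sqrt(2)/3 ≈ 28.497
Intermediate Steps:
Q(o) = -6
p = -3 + 2*sqrt(2) (p = -3 + sqrt(8) = -3 + 2*sqrt(2) ≈ -0.17157)
l(P) = -5/6 (l(P) = -5*1/6 = -5/6)
v(Z) = -6 - Z
(v(l(1)) + p)**2 = ((-6 - 1*(-5/6)) + (-3 + 2*sqrt(2)))**2 = ((-6 + 5/6) + (-3 + 2*sqrt(2)))**2 = (-31/6 + (-3 + 2*sqrt(2)))**2 = (-49/6 + 2*sqrt(2))**2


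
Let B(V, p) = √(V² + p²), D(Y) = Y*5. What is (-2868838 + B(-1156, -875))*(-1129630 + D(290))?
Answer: 3236565654840 - 1128180*√2101961 ≈ 3.2349e+12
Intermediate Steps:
D(Y) = 5*Y
(-2868838 + B(-1156, -875))*(-1129630 + D(290)) = (-2868838 + √((-1156)² + (-875)²))*(-1129630 + 5*290) = (-2868838 + √(1336336 + 765625))*(-1129630 + 1450) = (-2868838 + √2101961)*(-1128180) = 3236565654840 - 1128180*√2101961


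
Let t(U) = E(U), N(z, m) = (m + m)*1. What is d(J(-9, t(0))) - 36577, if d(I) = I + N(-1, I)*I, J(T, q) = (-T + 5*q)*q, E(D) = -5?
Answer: -23697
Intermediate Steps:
N(z, m) = 2*m (N(z, m) = (2*m)*1 = 2*m)
t(U) = -5
J(T, q) = q*(-T + 5*q)
d(I) = I + 2*I² (d(I) = I + (2*I)*I = I + 2*I²)
d(J(-9, t(0))) - 36577 = (-5*(-1*(-9) + 5*(-5)))*(1 + 2*(-5*(-1*(-9) + 5*(-5)))) - 36577 = (-5*(9 - 25))*(1 + 2*(-5*(9 - 25))) - 36577 = (-5*(-16))*(1 + 2*(-5*(-16))) - 36577 = 80*(1 + 2*80) - 36577 = 80*(1 + 160) - 36577 = 80*161 - 36577 = 12880 - 36577 = -23697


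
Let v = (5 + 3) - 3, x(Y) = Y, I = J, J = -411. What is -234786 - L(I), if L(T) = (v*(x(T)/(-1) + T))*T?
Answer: -234786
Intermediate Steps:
I = -411
v = 5 (v = 8 - 3 = 5)
L(T) = 0 (L(T) = (5*(T/(-1) + T))*T = (5*(T*(-1) + T))*T = (5*(-T + T))*T = (5*0)*T = 0*T = 0)
-234786 - L(I) = -234786 - 1*0 = -234786 + 0 = -234786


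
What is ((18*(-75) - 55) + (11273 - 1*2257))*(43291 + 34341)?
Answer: 590857152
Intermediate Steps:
((18*(-75) - 55) + (11273 - 1*2257))*(43291 + 34341) = ((-1350 - 55) + (11273 - 2257))*77632 = (-1405 + 9016)*77632 = 7611*77632 = 590857152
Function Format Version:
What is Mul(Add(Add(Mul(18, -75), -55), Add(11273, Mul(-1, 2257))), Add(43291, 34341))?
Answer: 590857152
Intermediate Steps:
Mul(Add(Add(Mul(18, -75), -55), Add(11273, Mul(-1, 2257))), Add(43291, 34341)) = Mul(Add(Add(-1350, -55), Add(11273, -2257)), 77632) = Mul(Add(-1405, 9016), 77632) = Mul(7611, 77632) = 590857152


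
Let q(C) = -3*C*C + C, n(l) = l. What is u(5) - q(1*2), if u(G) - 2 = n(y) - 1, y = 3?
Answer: 14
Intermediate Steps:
u(G) = 4 (u(G) = 2 + (3 - 1) = 2 + 2 = 4)
q(C) = C - 3*C**2 (q(C) = -3*C**2 + C = C - 3*C**2)
u(5) - q(1*2) = 4 - 1*2*(1 - 3*2) = 4 - 2*(1 - 3*2) = 4 - 2*(1 - 6) = 4 - 2*(-5) = 4 - 1*(-10) = 4 + 10 = 14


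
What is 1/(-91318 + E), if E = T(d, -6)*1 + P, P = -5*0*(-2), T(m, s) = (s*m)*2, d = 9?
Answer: -1/91426 ≈ -1.0938e-5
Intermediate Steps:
T(m, s) = 2*m*s (T(m, s) = (m*s)*2 = 2*m*s)
P = 0 (P = 0*(-2) = 0)
E = -108 (E = (2*9*(-6))*1 + 0 = -108*1 + 0 = -108 + 0 = -108)
1/(-91318 + E) = 1/(-91318 - 108) = 1/(-91426) = -1/91426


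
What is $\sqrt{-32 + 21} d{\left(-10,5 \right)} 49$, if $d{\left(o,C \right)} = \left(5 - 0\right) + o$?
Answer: $- 245 i \sqrt{11} \approx - 812.57 i$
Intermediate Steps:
$d{\left(o,C \right)} = 5 + o$ ($d{\left(o,C \right)} = \left(5 + 0\right) + o = 5 + o$)
$\sqrt{-32 + 21} d{\left(-10,5 \right)} 49 = \sqrt{-32 + 21} \left(5 - 10\right) 49 = \sqrt{-11} \left(-5\right) 49 = i \sqrt{11} \left(-5\right) 49 = - 5 i \sqrt{11} \cdot 49 = - 245 i \sqrt{11}$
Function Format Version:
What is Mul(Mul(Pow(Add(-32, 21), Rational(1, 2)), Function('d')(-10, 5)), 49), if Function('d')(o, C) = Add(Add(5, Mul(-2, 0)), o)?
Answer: Mul(-245, I, Pow(11, Rational(1, 2))) ≈ Mul(-812.57, I)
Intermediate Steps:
Function('d')(o, C) = Add(5, o) (Function('d')(o, C) = Add(Add(5, 0), o) = Add(5, o))
Mul(Mul(Pow(Add(-32, 21), Rational(1, 2)), Function('d')(-10, 5)), 49) = Mul(Mul(Pow(Add(-32, 21), Rational(1, 2)), Add(5, -10)), 49) = Mul(Mul(Pow(-11, Rational(1, 2)), -5), 49) = Mul(Mul(Mul(I, Pow(11, Rational(1, 2))), -5), 49) = Mul(Mul(-5, I, Pow(11, Rational(1, 2))), 49) = Mul(-245, I, Pow(11, Rational(1, 2)))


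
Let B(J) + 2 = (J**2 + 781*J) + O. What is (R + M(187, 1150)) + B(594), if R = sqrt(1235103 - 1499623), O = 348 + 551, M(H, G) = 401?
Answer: 818048 + 2*I*sqrt(66130) ≈ 8.1805e+5 + 514.32*I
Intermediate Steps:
O = 899
B(J) = 897 + J**2 + 781*J (B(J) = -2 + ((J**2 + 781*J) + 899) = -2 + (899 + J**2 + 781*J) = 897 + J**2 + 781*J)
R = 2*I*sqrt(66130) (R = sqrt(-264520) = 2*I*sqrt(66130) ≈ 514.32*I)
(R + M(187, 1150)) + B(594) = (2*I*sqrt(66130) + 401) + (897 + 594**2 + 781*594) = (401 + 2*I*sqrt(66130)) + (897 + 352836 + 463914) = (401 + 2*I*sqrt(66130)) + 817647 = 818048 + 2*I*sqrt(66130)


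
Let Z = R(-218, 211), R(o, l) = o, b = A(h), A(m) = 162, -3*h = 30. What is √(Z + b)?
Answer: 2*I*√14 ≈ 7.4833*I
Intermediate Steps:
h = -10 (h = -⅓*30 = -10)
b = 162
Z = -218
√(Z + b) = √(-218 + 162) = √(-56) = 2*I*√14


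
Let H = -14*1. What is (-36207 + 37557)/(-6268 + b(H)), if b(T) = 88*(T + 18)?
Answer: -225/986 ≈ -0.22819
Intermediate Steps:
H = -14
b(T) = 1584 + 88*T (b(T) = 88*(18 + T) = 1584 + 88*T)
(-36207 + 37557)/(-6268 + b(H)) = (-36207 + 37557)/(-6268 + (1584 + 88*(-14))) = 1350/(-6268 + (1584 - 1232)) = 1350/(-6268 + 352) = 1350/(-5916) = 1350*(-1/5916) = -225/986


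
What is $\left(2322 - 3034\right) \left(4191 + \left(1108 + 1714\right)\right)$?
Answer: $-4993256$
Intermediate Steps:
$\left(2322 - 3034\right) \left(4191 + \left(1108 + 1714\right)\right) = - 712 \left(4191 + 2822\right) = \left(-712\right) 7013 = -4993256$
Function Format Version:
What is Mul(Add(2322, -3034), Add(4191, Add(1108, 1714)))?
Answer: -4993256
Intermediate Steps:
Mul(Add(2322, -3034), Add(4191, Add(1108, 1714))) = Mul(-712, Add(4191, 2822)) = Mul(-712, 7013) = -4993256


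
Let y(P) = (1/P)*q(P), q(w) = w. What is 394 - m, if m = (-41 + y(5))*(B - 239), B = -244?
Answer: -18926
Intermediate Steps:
y(P) = 1 (y(P) = (1/P)*P = P/P = 1)
m = 19320 (m = (-41 + 1)*(-244 - 239) = -40*(-483) = 19320)
394 - m = 394 - 1*19320 = 394 - 19320 = -18926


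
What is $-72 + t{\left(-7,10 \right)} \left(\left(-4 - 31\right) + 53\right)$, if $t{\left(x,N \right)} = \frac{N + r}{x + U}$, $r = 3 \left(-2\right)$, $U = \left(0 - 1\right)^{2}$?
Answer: $-84$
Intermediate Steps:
$U = 1$ ($U = \left(-1\right)^{2} = 1$)
$r = -6$
$t{\left(x,N \right)} = \frac{-6 + N}{1 + x}$ ($t{\left(x,N \right)} = \frac{N - 6}{x + 1} = \frac{-6 + N}{1 + x}$)
$-72 + t{\left(-7,10 \right)} \left(\left(-4 - 31\right) + 53\right) = -72 + \frac{-6 + 10}{1 - 7} \left(\left(-4 - 31\right) + 53\right) = -72 + \frac{1}{-6} \cdot 4 \left(-35 + 53\right) = -72 + \left(- \frac{1}{6}\right) 4 \cdot 18 = -72 - 12 = -84$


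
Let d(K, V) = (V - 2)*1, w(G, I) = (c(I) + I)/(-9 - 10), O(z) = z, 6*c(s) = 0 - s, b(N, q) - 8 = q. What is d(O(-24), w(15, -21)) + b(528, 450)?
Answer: 17363/38 ≈ 456.92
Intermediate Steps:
b(N, q) = 8 + q
c(s) = -s/6 (c(s) = (0 - s)/6 = (-s)/6 = -s/6)
w(G, I) = -5*I/114 (w(G, I) = (-I/6 + I)/(-9 - 10) = (5*I/6)/(-19) = (5*I/6)*(-1/19) = -5*I/114)
d(K, V) = -2 + V (d(K, V) = (-2 + V)*1 = -2 + V)
d(O(-24), w(15, -21)) + b(528, 450) = (-2 - 5/114*(-21)) + (8 + 450) = (-2 + 35/38) + 458 = -41/38 + 458 = 17363/38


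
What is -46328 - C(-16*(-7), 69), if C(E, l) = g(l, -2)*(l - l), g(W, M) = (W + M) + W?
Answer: -46328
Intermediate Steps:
g(W, M) = M + 2*W (g(W, M) = (M + W) + W = M + 2*W)
C(E, l) = 0 (C(E, l) = (-2 + 2*l)*(l - l) = (-2 + 2*l)*0 = 0)
-46328 - C(-16*(-7), 69) = -46328 - 1*0 = -46328 + 0 = -46328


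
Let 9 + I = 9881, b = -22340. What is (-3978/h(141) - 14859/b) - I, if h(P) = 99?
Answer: -2435656111/245740 ≈ -9911.5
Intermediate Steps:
I = 9872 (I = -9 + 9881 = 9872)
(-3978/h(141) - 14859/b) - I = (-3978/99 - 14859/(-22340)) - 1*9872 = (-3978*1/99 - 14859*(-1/22340)) - 9872 = (-442/11 + 14859/22340) - 9872 = -9710831/245740 - 9872 = -2435656111/245740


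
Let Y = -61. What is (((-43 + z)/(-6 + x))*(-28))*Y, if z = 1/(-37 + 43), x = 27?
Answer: -31354/9 ≈ -3483.8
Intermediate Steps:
z = 1/6 ≈ 0.16667
(((-43 + z)/(-6 + x))*(-28))*Y = (((-43 + 1/6)/(-6 + 27))*(-28))*(-61) = (-257/6/21*(-28))*(-61) = (-257/6*1/21*(-28))*(-61) = -257/126*(-28)*(-61) = (514/9)*(-61) = -31354/9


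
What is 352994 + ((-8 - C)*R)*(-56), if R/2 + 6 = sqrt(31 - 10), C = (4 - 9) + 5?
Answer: 347618 + 896*sqrt(21) ≈ 3.5172e+5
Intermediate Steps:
C = 0 (C = -5 + 5 = 0)
R = -12 + 2*sqrt(21) (R = -12 + 2*sqrt(31 - 10) = -12 + 2*sqrt(21) ≈ -2.8349)
352994 + ((-8 - C)*R)*(-56) = 352994 + ((-8 - 1*0)*(-12 + 2*sqrt(21)))*(-56) = 352994 + ((-8 + 0)*(-12 + 2*sqrt(21)))*(-56) = 352994 - 8*(-12 + 2*sqrt(21))*(-56) = 352994 + (96 - 16*sqrt(21))*(-56) = 352994 + (-5376 + 896*sqrt(21)) = 347618 + 896*sqrt(21)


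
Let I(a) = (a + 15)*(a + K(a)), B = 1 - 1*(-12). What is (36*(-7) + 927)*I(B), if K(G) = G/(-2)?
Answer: 122850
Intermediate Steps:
B = 13 (B = 1 + 12 = 13)
K(G) = -G/2 (K(G) = G*(-½) = -G/2)
I(a) = a*(15 + a)/2 (I(a) = (a + 15)*(a - a/2) = (15 + a)*(a/2) = a*(15 + a)/2)
(36*(-7) + 927)*I(B) = (36*(-7) + 927)*((½)*13*(15 + 13)) = (-252 + 927)*((½)*13*28) = 675*182 = 122850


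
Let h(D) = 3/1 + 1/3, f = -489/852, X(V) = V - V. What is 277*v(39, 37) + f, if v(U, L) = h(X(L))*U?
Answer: 10226677/284 ≈ 36009.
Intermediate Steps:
X(V) = 0
f = -163/284 (f = -489*1/852 = -163/284 ≈ -0.57394)
h(D) = 10/3 (h(D) = 3*1 + 1*(⅓) = 3 + ⅓ = 10/3)
v(U, L) = 10*U/3
277*v(39, 37) + f = 277*((10/3)*39) - 163/284 = 277*130 - 163/284 = 36010 - 163/284 = 10226677/284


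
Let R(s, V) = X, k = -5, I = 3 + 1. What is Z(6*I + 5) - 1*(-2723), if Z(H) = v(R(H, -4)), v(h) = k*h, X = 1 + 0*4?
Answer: 2718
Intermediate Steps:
I = 4
X = 1 (X = 1 + 0 = 1)
R(s, V) = 1
v(h) = -5*h
Z(H) = -5 (Z(H) = -5*1 = -5)
Z(6*I + 5) - 1*(-2723) = -5 - 1*(-2723) = -5 + 2723 = 2718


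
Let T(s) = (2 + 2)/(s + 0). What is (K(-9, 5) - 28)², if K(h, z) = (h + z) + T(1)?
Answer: 784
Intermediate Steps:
T(s) = 4/s
K(h, z) = 4 + h + z (K(h, z) = (h + z) + 4/1 = (h + z) + 4*1 = (h + z) + 4 = 4 + h + z)
(K(-9, 5) - 28)² = ((4 - 9 + 5) - 28)² = (0 - 28)² = (-28)² = 784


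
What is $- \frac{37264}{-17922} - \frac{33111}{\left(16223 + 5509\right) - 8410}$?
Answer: $- \frac{48492167}{119378442} \approx -0.40621$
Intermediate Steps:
$- \frac{37264}{-17922} - \frac{33111}{\left(16223 + 5509\right) - 8410} = \left(-37264\right) \left(- \frac{1}{17922}\right) - \frac{33111}{21732 - 8410} = \frac{18632}{8961} - \frac{33111}{13322} = - \frac{48492167}{119378442}$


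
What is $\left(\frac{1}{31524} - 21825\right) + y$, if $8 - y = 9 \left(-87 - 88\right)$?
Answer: $- \frac{638108807}{31524} \approx -20242.0$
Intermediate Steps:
$y = 1583$ ($y = 8 - 9 \left(-87 - 88\right) = 8 - 9 \left(-175\right) = 8 - -1575 = 8 + 1575 = 1583$)
$\left(\frac{1}{31524} - 21825\right) + y = \left(\frac{1}{31524} - 21825\right) + 1583 = - \frac{688011299}{31524} + 1583 = - \frac{638108807}{31524}$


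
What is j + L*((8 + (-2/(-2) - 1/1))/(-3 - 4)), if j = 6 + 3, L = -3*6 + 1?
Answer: 199/7 ≈ 28.429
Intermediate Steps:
L = -17 (L = -18 + 1 = -17)
j = 9
j + L*((8 + (-2/(-2) - 1/1))/(-3 - 4)) = 9 - 17*(8 + (-2/(-2) - 1/1))/(-3 - 4) = 9 - 17*(8 + (-2*(-1/2) - 1*1))/(-7) = 9 - 17*(8 + (1 - 1))*(-1)/7 = 9 - 17*(8 + 0)*(-1)/7 = 9 - 136*(-1)/7 = 9 - 17*(-8/7) = 9 + 136/7 = 199/7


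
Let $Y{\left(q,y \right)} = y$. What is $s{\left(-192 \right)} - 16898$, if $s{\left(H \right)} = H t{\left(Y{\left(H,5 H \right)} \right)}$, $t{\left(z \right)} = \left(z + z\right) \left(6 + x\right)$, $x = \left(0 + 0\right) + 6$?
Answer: $4406782$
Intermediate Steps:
$x = 6$ ($x = 0 + 6 = 6$)
$t{\left(z \right)} = 24 z$ ($t{\left(z \right)} = \left(z + z\right) \left(6 + 6\right) = 2 z 12 = 24 z$)
$s{\left(H \right)} = 120 H^{2}$ ($s{\left(H \right)} = H 24 \cdot 5 H = H 120 H = 120 H^{2}$)
$s{\left(-192 \right)} - 16898 = 120 \left(-192\right)^{2} - 16898 = 120 \cdot 36864 - 16898 = 4423680 - 16898 = 4406782$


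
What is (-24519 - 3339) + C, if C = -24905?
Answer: -52763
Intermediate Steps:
(-24519 - 3339) + C = (-24519 - 3339) - 24905 = -27858 - 24905 = -52763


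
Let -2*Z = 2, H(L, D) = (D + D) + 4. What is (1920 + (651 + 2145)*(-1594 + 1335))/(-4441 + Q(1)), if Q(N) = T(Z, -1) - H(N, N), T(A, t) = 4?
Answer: 240748/1481 ≈ 162.56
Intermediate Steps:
H(L, D) = 4 + 2*D (H(L, D) = 2*D + 4 = 4 + 2*D)
Z = -1 (Z = -½*2 = -1)
Q(N) = -2*N (Q(N) = 4 - (4 + 2*N) = 4 + (-4 - 2*N) = -2*N)
(1920 + (651 + 2145)*(-1594 + 1335))/(-4441 + Q(1)) = (1920 + (651 + 2145)*(-1594 + 1335))/(-4441 - 2*1) = (1920 + 2796*(-259))/(-4441 - 2) = (1920 - 724164)/(-4443) = -722244*(-1/4443) = 240748/1481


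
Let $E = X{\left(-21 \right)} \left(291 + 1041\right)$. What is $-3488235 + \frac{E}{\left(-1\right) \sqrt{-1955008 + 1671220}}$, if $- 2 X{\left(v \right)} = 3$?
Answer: $-3488235 - \frac{333 i \sqrt{7883}}{7883} \approx -3.4882 \cdot 10^{6} - 3.7506 i$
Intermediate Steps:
$X{\left(v \right)} = - \frac{3}{2}$ ($X{\left(v \right)} = \left(- \frac{1}{2}\right) 3 = - \frac{3}{2}$)
$E = -1998$ ($E = - \frac{3 \left(291 + 1041\right)}{2} = \left(- \frac{3}{2}\right) 1332 = -1998$)
$-3488235 + \frac{E}{\left(-1\right) \sqrt{-1955008 + 1671220}} = -3488235 - \frac{1998}{\left(-1\right) \sqrt{-1955008 + 1671220}} = -3488235 - \frac{1998}{\left(-1\right) \sqrt{-283788}} = -3488235 - \frac{1998}{\left(-1\right) 6 i \sqrt{7883}} = -3488235 - \frac{1998}{\left(-6\right) i \sqrt{7883}} = -3488235 - 1998 \frac{i \sqrt{7883}}{47298} = -3488235 - \frac{333 i \sqrt{7883}}{7883}$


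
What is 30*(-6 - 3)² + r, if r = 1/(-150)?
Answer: 364499/150 ≈ 2430.0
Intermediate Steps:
r = -1/150 ≈ -0.0066667
30*(-6 - 3)² + r = 30*(-6 - 3)² - 1/150 = 30*(-9)² - 1/150 = 30*81 - 1/150 = 2430 - 1/150 = 364499/150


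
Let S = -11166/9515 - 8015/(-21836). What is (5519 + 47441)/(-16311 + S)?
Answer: -11003474838400/3389096524991 ≈ -3.2467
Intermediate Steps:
S = -167558051/207769540 (S = -11166*1/9515 - 8015*(-1/21836) = -11166/9515 + 8015/21836 = -167558051/207769540 ≈ -0.80646)
(5519 + 47441)/(-16311 + S) = (5519 + 47441)/(-16311 - 167558051/207769540) = 52960/(-3389096524991/207769540) = 52960*(-207769540/3389096524991) = -11003474838400/3389096524991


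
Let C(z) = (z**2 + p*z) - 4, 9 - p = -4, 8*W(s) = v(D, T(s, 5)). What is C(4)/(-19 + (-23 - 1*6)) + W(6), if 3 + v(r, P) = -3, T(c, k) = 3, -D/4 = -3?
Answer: -25/12 ≈ -2.0833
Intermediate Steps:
D = 12 (D = -4*(-3) = 12)
v(r, P) = -6 (v(r, P) = -3 - 3 = -6)
W(s) = -3/4 (W(s) = (1/8)*(-6) = -3/4)
p = 13 (p = 9 - 1*(-4) = 9 + 4 = 13)
C(z) = -4 + z**2 + 13*z (C(z) = (z**2 + 13*z) - 4 = -4 + z**2 + 13*z)
C(4)/(-19 + (-23 - 1*6)) + W(6) = (-4 + 4**2 + 13*4)/(-19 + (-23 - 1*6)) - 3/4 = (-4 + 16 + 52)/(-19 + (-23 - 6)) - 3/4 = 64/(-19 - 29) - 3/4 = 64/(-48) - 3/4 = 64*(-1/48) - 3/4 = -4/3 - 3/4 = -25/12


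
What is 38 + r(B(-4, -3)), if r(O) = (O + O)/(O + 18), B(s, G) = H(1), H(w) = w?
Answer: 724/19 ≈ 38.105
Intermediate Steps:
B(s, G) = 1
r(O) = 2*O/(18 + O) (r(O) = (2*O)/(18 + O) = 2*O/(18 + O))
38 + r(B(-4, -3)) = 38 + 2*1/(18 + 1) = 38 + 2*1/19 = 38 + 2*1*(1/19) = 38 + 2/19 = 724/19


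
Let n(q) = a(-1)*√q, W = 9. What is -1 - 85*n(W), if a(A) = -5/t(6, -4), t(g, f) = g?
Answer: 423/2 ≈ 211.50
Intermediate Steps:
a(A) = -⅚ (a(A) = -5/6 = -5*⅙ = -⅚)
n(q) = -5*√q/6
-1 - 85*n(W) = -1 - (-425)*√9/6 = -1 - (-425)*3/6 = -1 - 85*(-5/2) = -1 + 425/2 = 423/2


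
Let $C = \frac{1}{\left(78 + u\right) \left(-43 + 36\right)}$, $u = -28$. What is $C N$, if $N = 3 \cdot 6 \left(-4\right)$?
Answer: $\frac{36}{175} \approx 0.20571$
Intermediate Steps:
$N = -72$ ($N = 18 \left(-4\right) = -72$)
$C = - \frac{1}{350}$ ($C = \frac{1}{\left(78 - 28\right) \left(-43 + 36\right)} = \frac{1}{50 \left(-7\right)} = \frac{1}{-350} = - \frac{1}{350} \approx -0.0028571$)
$C N = \left(- \frac{1}{350}\right) \left(-72\right) = \frac{36}{175}$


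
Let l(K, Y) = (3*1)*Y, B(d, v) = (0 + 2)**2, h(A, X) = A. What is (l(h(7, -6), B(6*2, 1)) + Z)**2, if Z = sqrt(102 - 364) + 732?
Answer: (744 + I*sqrt(262))**2 ≈ 5.5327e+5 + 24085.0*I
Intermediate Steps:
B(d, v) = 4 (B(d, v) = 2**2 = 4)
l(K, Y) = 3*Y
Z = 732 + I*sqrt(262) (Z = sqrt(-262) + 732 = I*sqrt(262) + 732 = 732 + I*sqrt(262) ≈ 732.0 + 16.186*I)
(l(h(7, -6), B(6*2, 1)) + Z)**2 = (3*4 + (732 + I*sqrt(262)))**2 = (12 + (732 + I*sqrt(262)))**2 = (744 + I*sqrt(262))**2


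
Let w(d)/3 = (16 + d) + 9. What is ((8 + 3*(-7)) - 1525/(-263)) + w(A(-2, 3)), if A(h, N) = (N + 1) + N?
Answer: 23354/263 ≈ 88.798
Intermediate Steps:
A(h, N) = 1 + 2*N (A(h, N) = (1 + N) + N = 1 + 2*N)
w(d) = 75 + 3*d (w(d) = 3*((16 + d) + 9) = 3*(25 + d) = 75 + 3*d)
((8 + 3*(-7)) - 1525/(-263)) + w(A(-2, 3)) = ((8 + 3*(-7)) - 1525/(-263)) + (75 + 3*(1 + 2*3)) = ((8 - 21) - 1525*(-1/263)) + (75 + 3*(1 + 6)) = (-13 + 1525/263) + (75 + 3*7) = -1894/263 + (75 + 21) = -1894/263 + 96 = 23354/263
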